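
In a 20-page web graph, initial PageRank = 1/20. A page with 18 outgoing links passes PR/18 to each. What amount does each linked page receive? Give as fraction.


Initial PR = 1/20 = 1/20
Outlinks = 18
Contribution per link = PR / outlinks
= 1/20 / 18
= 1/360

1/360


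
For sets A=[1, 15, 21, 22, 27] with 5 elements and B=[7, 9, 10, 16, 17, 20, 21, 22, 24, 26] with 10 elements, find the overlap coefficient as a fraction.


A intersect B = [21, 22]
|A intersect B| = 2
min(|A|, |B|) = min(5, 10) = 5
Overlap = 2 / 5 = 2/5

2/5


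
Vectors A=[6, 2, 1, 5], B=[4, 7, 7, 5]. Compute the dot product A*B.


Dot product = sum of element-wise products
A[0]*B[0] = 6*4 = 24
A[1]*B[1] = 2*7 = 14
A[2]*B[2] = 1*7 = 7
A[3]*B[3] = 5*5 = 25
Sum = 24 + 14 + 7 + 25 = 70

70


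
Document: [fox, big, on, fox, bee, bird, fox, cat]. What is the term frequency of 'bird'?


Document has 8 words
Scanning for 'bird':
Found at positions: [5]
Count = 1

1


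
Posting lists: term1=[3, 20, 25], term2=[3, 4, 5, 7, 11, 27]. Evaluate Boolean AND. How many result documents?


Boolean AND: find intersection of posting lists
term1 docs: [3, 20, 25]
term2 docs: [3, 4, 5, 7, 11, 27]
Intersection: [3]
|intersection| = 1

1


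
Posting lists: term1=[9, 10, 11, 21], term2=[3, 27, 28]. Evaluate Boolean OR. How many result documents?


Boolean OR: find union of posting lists
term1 docs: [9, 10, 11, 21]
term2 docs: [3, 27, 28]
Union: [3, 9, 10, 11, 21, 27, 28]
|union| = 7

7


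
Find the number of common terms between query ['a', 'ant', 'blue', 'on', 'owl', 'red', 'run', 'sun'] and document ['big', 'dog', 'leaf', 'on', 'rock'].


Query terms: ['a', 'ant', 'blue', 'on', 'owl', 'red', 'run', 'sun']
Document terms: ['big', 'dog', 'leaf', 'on', 'rock']
Common terms: ['on']
Overlap count = 1

1


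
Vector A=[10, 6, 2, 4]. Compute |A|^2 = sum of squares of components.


|A|^2 = sum of squared components
A[0]^2 = 10^2 = 100
A[1]^2 = 6^2 = 36
A[2]^2 = 2^2 = 4
A[3]^2 = 4^2 = 16
Sum = 100 + 36 + 4 + 16 = 156

156


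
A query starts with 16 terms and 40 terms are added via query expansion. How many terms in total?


Original terms: 16
Expansion terms: 40
Total = 16 + 40 = 56

56


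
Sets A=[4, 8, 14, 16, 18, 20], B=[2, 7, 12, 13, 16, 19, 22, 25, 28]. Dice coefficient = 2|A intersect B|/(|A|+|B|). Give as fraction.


A intersect B = [16]
|A intersect B| = 1
|A| = 6, |B| = 9
Dice = 2*1 / (6+9)
= 2 / 15 = 2/15

2/15


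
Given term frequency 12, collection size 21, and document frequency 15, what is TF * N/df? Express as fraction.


TF * (N/df)
= 12 * (21/15)
= 12 * 7/5
= 84/5

84/5


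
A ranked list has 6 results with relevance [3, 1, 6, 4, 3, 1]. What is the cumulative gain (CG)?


Cumulative Gain = sum of relevance scores
Position 1: rel=3, running sum=3
Position 2: rel=1, running sum=4
Position 3: rel=6, running sum=10
Position 4: rel=4, running sum=14
Position 5: rel=3, running sum=17
Position 6: rel=1, running sum=18
CG = 18

18


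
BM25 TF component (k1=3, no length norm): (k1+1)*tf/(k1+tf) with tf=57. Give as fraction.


BM25 TF component = (k1+1)*tf / (k1+tf)
k1 = 3, tf = 57
Numerator = (3+1)*57 = 228
Denominator = 3 + 57 = 60
= 228/60 = 19/5

19/5


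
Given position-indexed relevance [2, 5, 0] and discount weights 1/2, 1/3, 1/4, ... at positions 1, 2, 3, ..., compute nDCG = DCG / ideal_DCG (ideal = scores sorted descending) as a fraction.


Position discount weights w_i = 1/(i+1) for i=1..3:
Weights = [1/2, 1/3, 1/4]
Actual relevance: [2, 5, 0]
DCG = 2/2 + 5/3 + 0/4 = 8/3
Ideal relevance (sorted desc): [5, 2, 0]
Ideal DCG = 5/2 + 2/3 + 0/4 = 19/6
nDCG = DCG / ideal_DCG = 8/3 / 19/6 = 16/19

16/19


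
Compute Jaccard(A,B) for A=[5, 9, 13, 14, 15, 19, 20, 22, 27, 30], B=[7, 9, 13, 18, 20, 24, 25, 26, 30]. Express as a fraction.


A intersect B = [9, 13, 20, 30]
|A intersect B| = 4
A union B = [5, 7, 9, 13, 14, 15, 18, 19, 20, 22, 24, 25, 26, 27, 30]
|A union B| = 15
Jaccard = 4/15 = 4/15

4/15


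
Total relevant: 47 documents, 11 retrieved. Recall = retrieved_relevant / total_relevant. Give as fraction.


Recall = retrieved_relevant / total_relevant
= 11 / 47
= 11 / (11 + 36)
= 11/47

11/47


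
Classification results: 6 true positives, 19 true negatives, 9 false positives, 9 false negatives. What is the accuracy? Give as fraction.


Accuracy = (TP + TN) / (TP + TN + FP + FN)
TP + TN = 6 + 19 = 25
Total = 6 + 19 + 9 + 9 = 43
Accuracy = 25 / 43 = 25/43

25/43


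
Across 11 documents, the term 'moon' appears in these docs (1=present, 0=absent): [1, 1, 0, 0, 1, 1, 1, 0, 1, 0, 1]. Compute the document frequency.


Checking each document for 'moon':
Doc 1: present
Doc 2: present
Doc 3: absent
Doc 4: absent
Doc 5: present
Doc 6: present
Doc 7: present
Doc 8: absent
Doc 9: present
Doc 10: absent
Doc 11: present
df = sum of presences = 1 + 1 + 0 + 0 + 1 + 1 + 1 + 0 + 1 + 0 + 1 = 7

7


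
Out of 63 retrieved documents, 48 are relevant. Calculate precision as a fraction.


Precision = relevant_retrieved / total_retrieved
= 48 / 63
= 48 / (48 + 15)
= 16/21

16/21


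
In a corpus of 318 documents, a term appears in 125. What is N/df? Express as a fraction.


IDF ratio = N / df
= 318 / 125
= 318/125

318/125


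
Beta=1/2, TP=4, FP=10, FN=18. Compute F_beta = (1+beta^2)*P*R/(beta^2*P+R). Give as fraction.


P = TP/(TP+FP) = 4/14 = 2/7
R = TP/(TP+FN) = 4/22 = 2/11
beta^2 = 1/2^2 = 1/4
(1 + beta^2) = 5/4
Numerator = (1+beta^2)*P*R = 5/77
Denominator = beta^2*P + R = 1/14 + 2/11 = 39/154
F_beta = 10/39

10/39


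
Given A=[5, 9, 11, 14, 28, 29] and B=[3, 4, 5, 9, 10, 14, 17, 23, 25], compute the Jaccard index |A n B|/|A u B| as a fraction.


A intersect B = [5, 9, 14]
|A intersect B| = 3
A union B = [3, 4, 5, 9, 10, 11, 14, 17, 23, 25, 28, 29]
|A union B| = 12
Jaccard = 3/12 = 1/4

1/4


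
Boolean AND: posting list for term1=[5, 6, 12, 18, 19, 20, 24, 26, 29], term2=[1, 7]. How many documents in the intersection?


Boolean AND: find intersection of posting lists
term1 docs: [5, 6, 12, 18, 19, 20, 24, 26, 29]
term2 docs: [1, 7]
Intersection: []
|intersection| = 0

0


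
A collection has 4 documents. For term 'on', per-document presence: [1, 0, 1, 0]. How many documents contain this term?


Checking each document for 'on':
Doc 1: present
Doc 2: absent
Doc 3: present
Doc 4: absent
df = sum of presences = 1 + 0 + 1 + 0 = 2

2


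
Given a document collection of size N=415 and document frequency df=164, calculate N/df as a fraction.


IDF ratio = N / df
= 415 / 164
= 415/164

415/164


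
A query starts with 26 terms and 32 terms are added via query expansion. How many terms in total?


Original terms: 26
Expansion terms: 32
Total = 26 + 32 = 58

58


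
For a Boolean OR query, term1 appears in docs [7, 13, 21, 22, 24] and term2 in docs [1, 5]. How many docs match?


Boolean OR: find union of posting lists
term1 docs: [7, 13, 21, 22, 24]
term2 docs: [1, 5]
Union: [1, 5, 7, 13, 21, 22, 24]
|union| = 7

7


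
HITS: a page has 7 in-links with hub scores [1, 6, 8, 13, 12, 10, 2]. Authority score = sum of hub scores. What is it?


Authority = sum of hub scores of in-linkers
In-link 1: hub score = 1
In-link 2: hub score = 6
In-link 3: hub score = 8
In-link 4: hub score = 13
In-link 5: hub score = 12
In-link 6: hub score = 10
In-link 7: hub score = 2
Authority = 1 + 6 + 8 + 13 + 12 + 10 + 2 = 52

52


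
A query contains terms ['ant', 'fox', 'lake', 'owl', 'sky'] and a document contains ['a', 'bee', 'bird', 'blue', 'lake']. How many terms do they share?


Query terms: ['ant', 'fox', 'lake', 'owl', 'sky']
Document terms: ['a', 'bee', 'bird', 'blue', 'lake']
Common terms: ['lake']
Overlap count = 1

1


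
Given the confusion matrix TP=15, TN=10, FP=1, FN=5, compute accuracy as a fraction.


Accuracy = (TP + TN) / (TP + TN + FP + FN)
TP + TN = 15 + 10 = 25
Total = 15 + 10 + 1 + 5 = 31
Accuracy = 25 / 31 = 25/31

25/31


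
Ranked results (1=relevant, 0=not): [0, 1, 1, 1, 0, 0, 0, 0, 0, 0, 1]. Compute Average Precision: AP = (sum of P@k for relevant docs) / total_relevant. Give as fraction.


Computing P@k for each relevant position:
Position 1: not relevant
Position 2: relevant, P@2 = 1/2 = 1/2
Position 3: relevant, P@3 = 2/3 = 2/3
Position 4: relevant, P@4 = 3/4 = 3/4
Position 5: not relevant
Position 6: not relevant
Position 7: not relevant
Position 8: not relevant
Position 9: not relevant
Position 10: not relevant
Position 11: relevant, P@11 = 4/11 = 4/11
Sum of P@k = 1/2 + 2/3 + 3/4 + 4/11 = 301/132
AP = 301/132 / 4 = 301/528

301/528


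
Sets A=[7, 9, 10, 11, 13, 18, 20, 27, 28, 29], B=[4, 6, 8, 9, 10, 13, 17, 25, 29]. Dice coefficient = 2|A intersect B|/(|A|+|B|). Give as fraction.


A intersect B = [9, 10, 13, 29]
|A intersect B| = 4
|A| = 10, |B| = 9
Dice = 2*4 / (10+9)
= 8 / 19 = 8/19

8/19


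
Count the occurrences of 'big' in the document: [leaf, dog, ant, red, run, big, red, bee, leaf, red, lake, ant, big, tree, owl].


Document has 15 words
Scanning for 'big':
Found at positions: [5, 12]
Count = 2

2


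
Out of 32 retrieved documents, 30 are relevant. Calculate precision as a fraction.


Precision = relevant_retrieved / total_retrieved
= 30 / 32
= 30 / (30 + 2)
= 15/16

15/16


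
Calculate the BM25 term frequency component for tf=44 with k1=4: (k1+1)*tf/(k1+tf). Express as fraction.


BM25 TF component = (k1+1)*tf / (k1+tf)
k1 = 4, tf = 44
Numerator = (4+1)*44 = 220
Denominator = 4 + 44 = 48
= 220/48 = 55/12

55/12


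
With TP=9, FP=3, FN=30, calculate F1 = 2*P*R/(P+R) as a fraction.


F1 = 2 * P * R / (P + R)
P = TP/(TP+FP) = 9/12 = 3/4
R = TP/(TP+FN) = 9/39 = 3/13
2 * P * R = 2 * 3/4 * 3/13 = 9/26
P + R = 3/4 + 3/13 = 51/52
F1 = 9/26 / 51/52 = 6/17

6/17


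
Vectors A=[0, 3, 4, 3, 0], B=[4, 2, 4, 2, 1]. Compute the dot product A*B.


Dot product = sum of element-wise products
A[0]*B[0] = 0*4 = 0
A[1]*B[1] = 3*2 = 6
A[2]*B[2] = 4*4 = 16
A[3]*B[3] = 3*2 = 6
A[4]*B[4] = 0*1 = 0
Sum = 0 + 6 + 16 + 6 + 0 = 28

28


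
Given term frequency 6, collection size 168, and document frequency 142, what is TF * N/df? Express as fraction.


TF * (N/df)
= 6 * (168/142)
= 6 * 84/71
= 504/71

504/71


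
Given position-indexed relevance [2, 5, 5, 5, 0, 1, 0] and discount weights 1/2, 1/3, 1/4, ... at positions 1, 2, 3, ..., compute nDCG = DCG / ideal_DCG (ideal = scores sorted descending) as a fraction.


Position discount weights w_i = 1/(i+1) for i=1..7:
Weights = [1/2, 1/3, 1/4, 1/5, 1/6, 1/7, 1/8]
Actual relevance: [2, 5, 5, 5, 0, 1, 0]
DCG = 2/2 + 5/3 + 5/4 + 5/5 + 0/6 + 1/7 + 0/8 = 425/84
Ideal relevance (sorted desc): [5, 5, 5, 2, 1, 0, 0]
Ideal DCG = 5/2 + 5/3 + 5/4 + 2/5 + 1/6 + 0/7 + 0/8 = 359/60
nDCG = DCG / ideal_DCG = 425/84 / 359/60 = 2125/2513

2125/2513


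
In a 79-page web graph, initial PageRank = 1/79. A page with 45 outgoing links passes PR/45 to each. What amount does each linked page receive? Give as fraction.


Initial PR = 1/79 = 1/79
Outlinks = 45
Contribution per link = PR / outlinks
= 1/79 / 45
= 1/3555

1/3555


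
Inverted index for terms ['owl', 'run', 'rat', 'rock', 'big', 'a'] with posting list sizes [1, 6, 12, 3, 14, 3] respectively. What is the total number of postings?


Summing posting list sizes:
'owl': 1 postings
'run': 6 postings
'rat': 12 postings
'rock': 3 postings
'big': 14 postings
'a': 3 postings
Total = 1 + 6 + 12 + 3 + 14 + 3 = 39

39


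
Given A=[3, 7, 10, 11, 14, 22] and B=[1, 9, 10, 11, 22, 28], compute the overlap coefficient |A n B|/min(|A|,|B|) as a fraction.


A intersect B = [10, 11, 22]
|A intersect B| = 3
min(|A|, |B|) = min(6, 6) = 6
Overlap = 3 / 6 = 1/2

1/2


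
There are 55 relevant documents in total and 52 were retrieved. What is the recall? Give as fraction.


Recall = retrieved_relevant / total_relevant
= 52 / 55
= 52 / (52 + 3)
= 52/55

52/55


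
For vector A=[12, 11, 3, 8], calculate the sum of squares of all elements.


|A|^2 = sum of squared components
A[0]^2 = 12^2 = 144
A[1]^2 = 11^2 = 121
A[2]^2 = 3^2 = 9
A[3]^2 = 8^2 = 64
Sum = 144 + 121 + 9 + 64 = 338

338


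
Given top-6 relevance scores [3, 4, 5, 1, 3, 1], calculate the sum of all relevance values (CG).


Cumulative Gain = sum of relevance scores
Position 1: rel=3, running sum=3
Position 2: rel=4, running sum=7
Position 3: rel=5, running sum=12
Position 4: rel=1, running sum=13
Position 5: rel=3, running sum=16
Position 6: rel=1, running sum=17
CG = 17

17


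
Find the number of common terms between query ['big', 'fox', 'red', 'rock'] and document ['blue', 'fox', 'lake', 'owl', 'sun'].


Query terms: ['big', 'fox', 'red', 'rock']
Document terms: ['blue', 'fox', 'lake', 'owl', 'sun']
Common terms: ['fox']
Overlap count = 1

1


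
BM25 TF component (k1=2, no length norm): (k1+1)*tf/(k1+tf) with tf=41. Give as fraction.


BM25 TF component = (k1+1)*tf / (k1+tf)
k1 = 2, tf = 41
Numerator = (2+1)*41 = 123
Denominator = 2 + 41 = 43
= 123/43 = 123/43

123/43


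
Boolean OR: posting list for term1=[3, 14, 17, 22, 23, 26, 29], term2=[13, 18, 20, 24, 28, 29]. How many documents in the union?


Boolean OR: find union of posting lists
term1 docs: [3, 14, 17, 22, 23, 26, 29]
term2 docs: [13, 18, 20, 24, 28, 29]
Union: [3, 13, 14, 17, 18, 20, 22, 23, 24, 26, 28, 29]
|union| = 12

12


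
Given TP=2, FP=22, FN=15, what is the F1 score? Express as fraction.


F1 = 2 * P * R / (P + R)
P = TP/(TP+FP) = 2/24 = 1/12
R = TP/(TP+FN) = 2/17 = 2/17
2 * P * R = 2 * 1/12 * 2/17 = 1/51
P + R = 1/12 + 2/17 = 41/204
F1 = 1/51 / 41/204 = 4/41

4/41


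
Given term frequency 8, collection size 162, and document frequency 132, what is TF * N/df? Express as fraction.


TF * (N/df)
= 8 * (162/132)
= 8 * 27/22
= 108/11

108/11


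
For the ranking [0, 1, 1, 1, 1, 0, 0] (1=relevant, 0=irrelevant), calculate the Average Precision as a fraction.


Computing P@k for each relevant position:
Position 1: not relevant
Position 2: relevant, P@2 = 1/2 = 1/2
Position 3: relevant, P@3 = 2/3 = 2/3
Position 4: relevant, P@4 = 3/4 = 3/4
Position 5: relevant, P@5 = 4/5 = 4/5
Position 6: not relevant
Position 7: not relevant
Sum of P@k = 1/2 + 2/3 + 3/4 + 4/5 = 163/60
AP = 163/60 / 4 = 163/240

163/240


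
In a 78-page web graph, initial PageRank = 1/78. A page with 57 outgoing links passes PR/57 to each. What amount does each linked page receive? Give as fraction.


Initial PR = 1/78 = 1/78
Outlinks = 57
Contribution per link = PR / outlinks
= 1/78 / 57
= 1/4446

1/4446


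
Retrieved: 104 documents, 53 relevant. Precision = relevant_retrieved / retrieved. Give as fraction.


Precision = relevant_retrieved / total_retrieved
= 53 / 104
= 53 / (53 + 51)
= 53/104

53/104


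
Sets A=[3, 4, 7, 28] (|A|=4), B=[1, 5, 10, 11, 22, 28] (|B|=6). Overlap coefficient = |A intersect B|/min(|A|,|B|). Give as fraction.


A intersect B = [28]
|A intersect B| = 1
min(|A|, |B|) = min(4, 6) = 4
Overlap = 1 / 4 = 1/4

1/4


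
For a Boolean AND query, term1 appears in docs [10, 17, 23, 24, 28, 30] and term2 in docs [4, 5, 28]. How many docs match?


Boolean AND: find intersection of posting lists
term1 docs: [10, 17, 23, 24, 28, 30]
term2 docs: [4, 5, 28]
Intersection: [28]
|intersection| = 1

1


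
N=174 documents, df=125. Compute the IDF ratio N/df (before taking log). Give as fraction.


IDF ratio = N / df
= 174 / 125
= 174/125

174/125


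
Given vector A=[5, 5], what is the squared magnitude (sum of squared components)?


|A|^2 = sum of squared components
A[0]^2 = 5^2 = 25
A[1]^2 = 5^2 = 25
Sum = 25 + 25 = 50

50


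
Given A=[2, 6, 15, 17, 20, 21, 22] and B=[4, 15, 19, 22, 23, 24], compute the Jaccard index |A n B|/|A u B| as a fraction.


A intersect B = [15, 22]
|A intersect B| = 2
A union B = [2, 4, 6, 15, 17, 19, 20, 21, 22, 23, 24]
|A union B| = 11
Jaccard = 2/11 = 2/11

2/11


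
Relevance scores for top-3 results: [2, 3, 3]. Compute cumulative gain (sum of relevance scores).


Cumulative Gain = sum of relevance scores
Position 1: rel=2, running sum=2
Position 2: rel=3, running sum=5
Position 3: rel=3, running sum=8
CG = 8

8


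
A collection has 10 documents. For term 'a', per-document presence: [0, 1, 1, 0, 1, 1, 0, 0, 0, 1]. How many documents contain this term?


Checking each document for 'a':
Doc 1: absent
Doc 2: present
Doc 3: present
Doc 4: absent
Doc 5: present
Doc 6: present
Doc 7: absent
Doc 8: absent
Doc 9: absent
Doc 10: present
df = sum of presences = 0 + 1 + 1 + 0 + 1 + 1 + 0 + 0 + 0 + 1 = 5

5


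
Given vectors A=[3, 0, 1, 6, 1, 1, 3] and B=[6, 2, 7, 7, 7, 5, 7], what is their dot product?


Dot product = sum of element-wise products
A[0]*B[0] = 3*6 = 18
A[1]*B[1] = 0*2 = 0
A[2]*B[2] = 1*7 = 7
A[3]*B[3] = 6*7 = 42
A[4]*B[4] = 1*7 = 7
A[5]*B[5] = 1*5 = 5
A[6]*B[6] = 3*7 = 21
Sum = 18 + 0 + 7 + 42 + 7 + 5 + 21 = 100

100


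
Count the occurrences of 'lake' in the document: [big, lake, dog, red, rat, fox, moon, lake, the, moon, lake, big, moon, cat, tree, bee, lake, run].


Document has 18 words
Scanning for 'lake':
Found at positions: [1, 7, 10, 16]
Count = 4

4


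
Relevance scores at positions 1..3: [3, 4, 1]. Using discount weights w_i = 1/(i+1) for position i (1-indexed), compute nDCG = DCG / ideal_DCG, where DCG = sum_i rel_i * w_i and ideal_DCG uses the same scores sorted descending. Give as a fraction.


Position discount weights w_i = 1/(i+1) for i=1..3:
Weights = [1/2, 1/3, 1/4]
Actual relevance: [3, 4, 1]
DCG = 3/2 + 4/3 + 1/4 = 37/12
Ideal relevance (sorted desc): [4, 3, 1]
Ideal DCG = 4/2 + 3/3 + 1/4 = 13/4
nDCG = DCG / ideal_DCG = 37/12 / 13/4 = 37/39

37/39


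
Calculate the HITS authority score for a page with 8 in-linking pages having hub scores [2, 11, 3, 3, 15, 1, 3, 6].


Authority = sum of hub scores of in-linkers
In-link 1: hub score = 2
In-link 2: hub score = 11
In-link 3: hub score = 3
In-link 4: hub score = 3
In-link 5: hub score = 15
In-link 6: hub score = 1
In-link 7: hub score = 3
In-link 8: hub score = 6
Authority = 2 + 11 + 3 + 3 + 15 + 1 + 3 + 6 = 44

44


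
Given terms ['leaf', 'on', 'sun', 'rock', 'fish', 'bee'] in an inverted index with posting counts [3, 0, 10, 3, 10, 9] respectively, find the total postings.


Summing posting list sizes:
'leaf': 3 postings
'on': 0 postings
'sun': 10 postings
'rock': 3 postings
'fish': 10 postings
'bee': 9 postings
Total = 3 + 0 + 10 + 3 + 10 + 9 = 35

35


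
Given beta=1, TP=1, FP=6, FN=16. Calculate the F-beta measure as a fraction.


P = TP/(TP+FP) = 1/7 = 1/7
R = TP/(TP+FN) = 1/17 = 1/17
beta^2 = 1^2 = 1
(1 + beta^2) = 2
Numerator = (1+beta^2)*P*R = 2/119
Denominator = beta^2*P + R = 1/7 + 1/17 = 24/119
F_beta = 1/12

1/12


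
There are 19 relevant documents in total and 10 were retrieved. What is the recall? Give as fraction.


Recall = retrieved_relevant / total_relevant
= 10 / 19
= 10 / (10 + 9)
= 10/19

10/19


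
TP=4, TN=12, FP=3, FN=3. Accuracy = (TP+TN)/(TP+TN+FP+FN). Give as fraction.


Accuracy = (TP + TN) / (TP + TN + FP + FN)
TP + TN = 4 + 12 = 16
Total = 4 + 12 + 3 + 3 = 22
Accuracy = 16 / 22 = 8/11

8/11


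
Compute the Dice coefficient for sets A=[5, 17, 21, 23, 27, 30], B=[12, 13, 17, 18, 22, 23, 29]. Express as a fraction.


A intersect B = [17, 23]
|A intersect B| = 2
|A| = 6, |B| = 7
Dice = 2*2 / (6+7)
= 4 / 13 = 4/13

4/13


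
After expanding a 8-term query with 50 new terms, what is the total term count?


Original terms: 8
Expansion terms: 50
Total = 8 + 50 = 58

58


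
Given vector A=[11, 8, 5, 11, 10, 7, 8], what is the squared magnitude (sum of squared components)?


|A|^2 = sum of squared components
A[0]^2 = 11^2 = 121
A[1]^2 = 8^2 = 64
A[2]^2 = 5^2 = 25
A[3]^2 = 11^2 = 121
A[4]^2 = 10^2 = 100
A[5]^2 = 7^2 = 49
A[6]^2 = 8^2 = 64
Sum = 121 + 64 + 25 + 121 + 100 + 49 + 64 = 544

544


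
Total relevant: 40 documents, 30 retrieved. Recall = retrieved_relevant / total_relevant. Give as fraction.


Recall = retrieved_relevant / total_relevant
= 30 / 40
= 30 / (30 + 10)
= 3/4

3/4


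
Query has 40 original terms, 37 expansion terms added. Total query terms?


Original terms: 40
Expansion terms: 37
Total = 40 + 37 = 77

77


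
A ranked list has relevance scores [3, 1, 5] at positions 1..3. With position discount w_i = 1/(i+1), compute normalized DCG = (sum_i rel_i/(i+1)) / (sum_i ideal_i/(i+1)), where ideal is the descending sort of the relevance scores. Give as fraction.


Position discount weights w_i = 1/(i+1) for i=1..3:
Weights = [1/2, 1/3, 1/4]
Actual relevance: [3, 1, 5]
DCG = 3/2 + 1/3 + 5/4 = 37/12
Ideal relevance (sorted desc): [5, 3, 1]
Ideal DCG = 5/2 + 3/3 + 1/4 = 15/4
nDCG = DCG / ideal_DCG = 37/12 / 15/4 = 37/45

37/45


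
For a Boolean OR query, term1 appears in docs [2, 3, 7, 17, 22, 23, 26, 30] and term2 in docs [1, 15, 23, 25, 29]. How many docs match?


Boolean OR: find union of posting lists
term1 docs: [2, 3, 7, 17, 22, 23, 26, 30]
term2 docs: [1, 15, 23, 25, 29]
Union: [1, 2, 3, 7, 15, 17, 22, 23, 25, 26, 29, 30]
|union| = 12

12


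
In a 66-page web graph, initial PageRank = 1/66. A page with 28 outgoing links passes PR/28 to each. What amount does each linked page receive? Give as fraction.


Initial PR = 1/66 = 1/66
Outlinks = 28
Contribution per link = PR / outlinks
= 1/66 / 28
= 1/1848

1/1848


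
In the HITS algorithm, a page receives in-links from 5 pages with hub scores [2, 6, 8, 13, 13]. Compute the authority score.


Authority = sum of hub scores of in-linkers
In-link 1: hub score = 2
In-link 2: hub score = 6
In-link 3: hub score = 8
In-link 4: hub score = 13
In-link 5: hub score = 13
Authority = 2 + 6 + 8 + 13 + 13 = 42

42


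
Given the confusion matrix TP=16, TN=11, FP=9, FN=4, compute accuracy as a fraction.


Accuracy = (TP + TN) / (TP + TN + FP + FN)
TP + TN = 16 + 11 = 27
Total = 16 + 11 + 9 + 4 = 40
Accuracy = 27 / 40 = 27/40

27/40


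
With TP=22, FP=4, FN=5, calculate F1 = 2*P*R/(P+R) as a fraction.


F1 = 2 * P * R / (P + R)
P = TP/(TP+FP) = 22/26 = 11/13
R = TP/(TP+FN) = 22/27 = 22/27
2 * P * R = 2 * 11/13 * 22/27 = 484/351
P + R = 11/13 + 22/27 = 583/351
F1 = 484/351 / 583/351 = 44/53

44/53


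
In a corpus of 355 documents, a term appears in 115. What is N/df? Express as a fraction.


IDF ratio = N / df
= 355 / 115
= 71/23

71/23


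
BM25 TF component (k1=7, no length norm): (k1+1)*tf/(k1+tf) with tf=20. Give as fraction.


BM25 TF component = (k1+1)*tf / (k1+tf)
k1 = 7, tf = 20
Numerator = (7+1)*20 = 160
Denominator = 7 + 20 = 27
= 160/27 = 160/27

160/27


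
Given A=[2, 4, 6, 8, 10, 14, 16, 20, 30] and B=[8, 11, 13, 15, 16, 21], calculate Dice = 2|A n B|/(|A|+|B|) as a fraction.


A intersect B = [8, 16]
|A intersect B| = 2
|A| = 9, |B| = 6
Dice = 2*2 / (9+6)
= 4 / 15 = 4/15

4/15


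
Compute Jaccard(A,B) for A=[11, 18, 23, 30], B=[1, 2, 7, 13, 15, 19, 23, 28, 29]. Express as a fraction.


A intersect B = [23]
|A intersect B| = 1
A union B = [1, 2, 7, 11, 13, 15, 18, 19, 23, 28, 29, 30]
|A union B| = 12
Jaccard = 1/12 = 1/12

1/12


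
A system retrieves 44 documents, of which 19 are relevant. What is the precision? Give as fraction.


Precision = relevant_retrieved / total_retrieved
= 19 / 44
= 19 / (19 + 25)
= 19/44

19/44


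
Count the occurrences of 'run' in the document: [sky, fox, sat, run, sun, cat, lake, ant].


Document has 8 words
Scanning for 'run':
Found at positions: [3]
Count = 1

1


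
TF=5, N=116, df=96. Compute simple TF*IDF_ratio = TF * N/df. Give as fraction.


TF * (N/df)
= 5 * (116/96)
= 5 * 29/24
= 145/24

145/24


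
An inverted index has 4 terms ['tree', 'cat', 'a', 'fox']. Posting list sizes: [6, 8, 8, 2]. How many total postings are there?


Summing posting list sizes:
'tree': 6 postings
'cat': 8 postings
'a': 8 postings
'fox': 2 postings
Total = 6 + 8 + 8 + 2 = 24

24


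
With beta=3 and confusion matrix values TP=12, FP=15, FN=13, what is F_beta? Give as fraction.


P = TP/(TP+FP) = 12/27 = 4/9
R = TP/(TP+FN) = 12/25 = 12/25
beta^2 = 3^2 = 9
(1 + beta^2) = 10
Numerator = (1+beta^2)*P*R = 32/15
Denominator = beta^2*P + R = 4 + 12/25 = 112/25
F_beta = 10/21

10/21


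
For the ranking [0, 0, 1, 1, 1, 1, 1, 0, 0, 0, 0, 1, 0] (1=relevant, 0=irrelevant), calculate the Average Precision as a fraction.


Computing P@k for each relevant position:
Position 1: not relevant
Position 2: not relevant
Position 3: relevant, P@3 = 1/3 = 1/3
Position 4: relevant, P@4 = 2/4 = 1/2
Position 5: relevant, P@5 = 3/5 = 3/5
Position 6: relevant, P@6 = 4/6 = 2/3
Position 7: relevant, P@7 = 5/7 = 5/7
Position 8: not relevant
Position 9: not relevant
Position 10: not relevant
Position 11: not relevant
Position 12: relevant, P@12 = 6/12 = 1/2
Position 13: not relevant
Sum of P@k = 1/3 + 1/2 + 3/5 + 2/3 + 5/7 + 1/2 = 116/35
AP = 116/35 / 6 = 58/105

58/105


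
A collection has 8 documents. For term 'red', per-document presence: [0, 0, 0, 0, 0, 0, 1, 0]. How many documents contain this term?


Checking each document for 'red':
Doc 1: absent
Doc 2: absent
Doc 3: absent
Doc 4: absent
Doc 5: absent
Doc 6: absent
Doc 7: present
Doc 8: absent
df = sum of presences = 0 + 0 + 0 + 0 + 0 + 0 + 1 + 0 = 1

1


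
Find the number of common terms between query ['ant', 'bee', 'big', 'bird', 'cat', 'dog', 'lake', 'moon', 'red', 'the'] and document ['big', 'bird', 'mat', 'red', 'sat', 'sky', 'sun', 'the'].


Query terms: ['ant', 'bee', 'big', 'bird', 'cat', 'dog', 'lake', 'moon', 'red', 'the']
Document terms: ['big', 'bird', 'mat', 'red', 'sat', 'sky', 'sun', 'the']
Common terms: ['big', 'bird', 'red', 'the']
Overlap count = 4

4


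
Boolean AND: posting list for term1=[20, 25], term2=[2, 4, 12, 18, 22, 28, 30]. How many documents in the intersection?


Boolean AND: find intersection of posting lists
term1 docs: [20, 25]
term2 docs: [2, 4, 12, 18, 22, 28, 30]
Intersection: []
|intersection| = 0

0


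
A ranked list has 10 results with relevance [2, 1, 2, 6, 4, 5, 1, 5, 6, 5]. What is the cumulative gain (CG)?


Cumulative Gain = sum of relevance scores
Position 1: rel=2, running sum=2
Position 2: rel=1, running sum=3
Position 3: rel=2, running sum=5
Position 4: rel=6, running sum=11
Position 5: rel=4, running sum=15
Position 6: rel=5, running sum=20
Position 7: rel=1, running sum=21
Position 8: rel=5, running sum=26
Position 9: rel=6, running sum=32
Position 10: rel=5, running sum=37
CG = 37

37


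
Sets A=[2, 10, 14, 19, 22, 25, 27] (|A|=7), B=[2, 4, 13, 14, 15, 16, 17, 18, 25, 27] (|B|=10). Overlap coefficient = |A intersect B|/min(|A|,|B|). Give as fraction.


A intersect B = [2, 14, 25, 27]
|A intersect B| = 4
min(|A|, |B|) = min(7, 10) = 7
Overlap = 4 / 7 = 4/7

4/7


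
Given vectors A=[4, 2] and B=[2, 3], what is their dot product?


Dot product = sum of element-wise products
A[0]*B[0] = 4*2 = 8
A[1]*B[1] = 2*3 = 6
Sum = 8 + 6 = 14

14


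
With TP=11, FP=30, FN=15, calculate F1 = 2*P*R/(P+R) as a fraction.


F1 = 2 * P * R / (P + R)
P = TP/(TP+FP) = 11/41 = 11/41
R = TP/(TP+FN) = 11/26 = 11/26
2 * P * R = 2 * 11/41 * 11/26 = 121/533
P + R = 11/41 + 11/26 = 737/1066
F1 = 121/533 / 737/1066 = 22/67

22/67


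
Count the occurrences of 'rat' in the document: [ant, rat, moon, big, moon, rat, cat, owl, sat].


Document has 9 words
Scanning for 'rat':
Found at positions: [1, 5]
Count = 2

2


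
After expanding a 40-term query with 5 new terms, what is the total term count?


Original terms: 40
Expansion terms: 5
Total = 40 + 5 = 45

45


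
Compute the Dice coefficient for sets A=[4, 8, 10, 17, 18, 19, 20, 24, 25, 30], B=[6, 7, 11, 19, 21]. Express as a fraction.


A intersect B = [19]
|A intersect B| = 1
|A| = 10, |B| = 5
Dice = 2*1 / (10+5)
= 2 / 15 = 2/15

2/15


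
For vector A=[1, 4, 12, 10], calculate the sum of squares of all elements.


|A|^2 = sum of squared components
A[0]^2 = 1^2 = 1
A[1]^2 = 4^2 = 16
A[2]^2 = 12^2 = 144
A[3]^2 = 10^2 = 100
Sum = 1 + 16 + 144 + 100 = 261

261


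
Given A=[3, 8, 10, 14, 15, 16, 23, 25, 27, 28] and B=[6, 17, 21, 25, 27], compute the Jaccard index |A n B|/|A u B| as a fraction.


A intersect B = [25, 27]
|A intersect B| = 2
A union B = [3, 6, 8, 10, 14, 15, 16, 17, 21, 23, 25, 27, 28]
|A union B| = 13
Jaccard = 2/13 = 2/13

2/13


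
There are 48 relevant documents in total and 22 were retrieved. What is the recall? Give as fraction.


Recall = retrieved_relevant / total_relevant
= 22 / 48
= 22 / (22 + 26)
= 11/24

11/24


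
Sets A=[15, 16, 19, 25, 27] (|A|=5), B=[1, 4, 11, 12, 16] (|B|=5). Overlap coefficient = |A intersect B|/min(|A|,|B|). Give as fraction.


A intersect B = [16]
|A intersect B| = 1
min(|A|, |B|) = min(5, 5) = 5
Overlap = 1 / 5 = 1/5

1/5


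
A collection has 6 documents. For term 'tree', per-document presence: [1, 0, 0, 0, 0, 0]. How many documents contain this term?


Checking each document for 'tree':
Doc 1: present
Doc 2: absent
Doc 3: absent
Doc 4: absent
Doc 5: absent
Doc 6: absent
df = sum of presences = 1 + 0 + 0 + 0 + 0 + 0 = 1

1


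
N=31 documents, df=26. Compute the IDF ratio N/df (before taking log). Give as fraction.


IDF ratio = N / df
= 31 / 26
= 31/26

31/26


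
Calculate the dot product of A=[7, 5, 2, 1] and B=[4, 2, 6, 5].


Dot product = sum of element-wise products
A[0]*B[0] = 7*4 = 28
A[1]*B[1] = 5*2 = 10
A[2]*B[2] = 2*6 = 12
A[3]*B[3] = 1*5 = 5
Sum = 28 + 10 + 12 + 5 = 55

55


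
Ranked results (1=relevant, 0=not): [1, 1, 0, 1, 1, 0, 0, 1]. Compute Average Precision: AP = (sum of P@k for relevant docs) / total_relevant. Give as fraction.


Computing P@k for each relevant position:
Position 1: relevant, P@1 = 1/1 = 1
Position 2: relevant, P@2 = 2/2 = 1
Position 3: not relevant
Position 4: relevant, P@4 = 3/4 = 3/4
Position 5: relevant, P@5 = 4/5 = 4/5
Position 6: not relevant
Position 7: not relevant
Position 8: relevant, P@8 = 5/8 = 5/8
Sum of P@k = 1 + 1 + 3/4 + 4/5 + 5/8 = 167/40
AP = 167/40 / 5 = 167/200

167/200


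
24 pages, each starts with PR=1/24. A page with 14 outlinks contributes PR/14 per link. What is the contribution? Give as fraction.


Initial PR = 1/24 = 1/24
Outlinks = 14
Contribution per link = PR / outlinks
= 1/24 / 14
= 1/336

1/336


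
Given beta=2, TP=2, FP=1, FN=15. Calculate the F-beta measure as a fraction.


P = TP/(TP+FP) = 2/3 = 2/3
R = TP/(TP+FN) = 2/17 = 2/17
beta^2 = 2^2 = 4
(1 + beta^2) = 5
Numerator = (1+beta^2)*P*R = 20/51
Denominator = beta^2*P + R = 8/3 + 2/17 = 142/51
F_beta = 10/71

10/71


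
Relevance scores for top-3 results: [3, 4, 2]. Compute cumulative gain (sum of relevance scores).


Cumulative Gain = sum of relevance scores
Position 1: rel=3, running sum=3
Position 2: rel=4, running sum=7
Position 3: rel=2, running sum=9
CG = 9

9


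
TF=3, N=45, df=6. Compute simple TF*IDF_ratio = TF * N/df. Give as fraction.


TF * (N/df)
= 3 * (45/6)
= 3 * 15/2
= 45/2

45/2


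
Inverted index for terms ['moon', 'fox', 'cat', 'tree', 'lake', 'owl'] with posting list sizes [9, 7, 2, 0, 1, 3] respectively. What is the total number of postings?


Summing posting list sizes:
'moon': 9 postings
'fox': 7 postings
'cat': 2 postings
'tree': 0 postings
'lake': 1 postings
'owl': 3 postings
Total = 9 + 7 + 2 + 0 + 1 + 3 = 22

22


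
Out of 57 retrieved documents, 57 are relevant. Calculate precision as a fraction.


Precision = relevant_retrieved / total_retrieved
= 57 / 57
= 57 / (57 + 0)
= 1

1


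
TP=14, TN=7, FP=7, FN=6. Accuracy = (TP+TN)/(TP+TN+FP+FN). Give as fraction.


Accuracy = (TP + TN) / (TP + TN + FP + FN)
TP + TN = 14 + 7 = 21
Total = 14 + 7 + 7 + 6 = 34
Accuracy = 21 / 34 = 21/34

21/34


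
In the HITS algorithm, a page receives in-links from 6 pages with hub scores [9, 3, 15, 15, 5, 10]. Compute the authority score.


Authority = sum of hub scores of in-linkers
In-link 1: hub score = 9
In-link 2: hub score = 3
In-link 3: hub score = 15
In-link 4: hub score = 15
In-link 5: hub score = 5
In-link 6: hub score = 10
Authority = 9 + 3 + 15 + 15 + 5 + 10 = 57

57


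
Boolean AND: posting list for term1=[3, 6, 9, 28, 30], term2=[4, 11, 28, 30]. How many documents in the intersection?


Boolean AND: find intersection of posting lists
term1 docs: [3, 6, 9, 28, 30]
term2 docs: [4, 11, 28, 30]
Intersection: [28, 30]
|intersection| = 2

2


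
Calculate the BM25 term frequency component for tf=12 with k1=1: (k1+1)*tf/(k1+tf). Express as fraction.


BM25 TF component = (k1+1)*tf / (k1+tf)
k1 = 1, tf = 12
Numerator = (1+1)*12 = 24
Denominator = 1 + 12 = 13
= 24/13 = 24/13

24/13


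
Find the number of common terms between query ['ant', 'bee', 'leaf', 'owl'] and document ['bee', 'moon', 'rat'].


Query terms: ['ant', 'bee', 'leaf', 'owl']
Document terms: ['bee', 'moon', 'rat']
Common terms: ['bee']
Overlap count = 1

1


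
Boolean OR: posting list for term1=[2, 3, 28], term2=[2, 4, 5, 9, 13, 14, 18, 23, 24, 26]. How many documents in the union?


Boolean OR: find union of posting lists
term1 docs: [2, 3, 28]
term2 docs: [2, 4, 5, 9, 13, 14, 18, 23, 24, 26]
Union: [2, 3, 4, 5, 9, 13, 14, 18, 23, 24, 26, 28]
|union| = 12

12


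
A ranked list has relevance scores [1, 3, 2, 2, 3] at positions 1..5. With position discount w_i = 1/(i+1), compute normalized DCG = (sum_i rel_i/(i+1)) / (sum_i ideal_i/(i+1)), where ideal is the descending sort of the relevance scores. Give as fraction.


Position discount weights w_i = 1/(i+1) for i=1..5:
Weights = [1/2, 1/3, 1/4, 1/5, 1/6]
Actual relevance: [1, 3, 2, 2, 3]
DCG = 1/2 + 3/3 + 2/4 + 2/5 + 3/6 = 29/10
Ideal relevance (sorted desc): [3, 3, 2, 2, 1]
Ideal DCG = 3/2 + 3/3 + 2/4 + 2/5 + 1/6 = 107/30
nDCG = DCG / ideal_DCG = 29/10 / 107/30 = 87/107

87/107


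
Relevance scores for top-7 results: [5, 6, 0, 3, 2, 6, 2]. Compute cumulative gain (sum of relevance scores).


Cumulative Gain = sum of relevance scores
Position 1: rel=5, running sum=5
Position 2: rel=6, running sum=11
Position 3: rel=0, running sum=11
Position 4: rel=3, running sum=14
Position 5: rel=2, running sum=16
Position 6: rel=6, running sum=22
Position 7: rel=2, running sum=24
CG = 24

24


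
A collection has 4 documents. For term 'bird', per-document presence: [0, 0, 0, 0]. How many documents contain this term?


Checking each document for 'bird':
Doc 1: absent
Doc 2: absent
Doc 3: absent
Doc 4: absent
df = sum of presences = 0 + 0 + 0 + 0 = 0

0


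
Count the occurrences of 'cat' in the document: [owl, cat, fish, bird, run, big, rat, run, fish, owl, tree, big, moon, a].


Document has 14 words
Scanning for 'cat':
Found at positions: [1]
Count = 1

1


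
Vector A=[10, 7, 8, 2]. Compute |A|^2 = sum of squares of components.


|A|^2 = sum of squared components
A[0]^2 = 10^2 = 100
A[1]^2 = 7^2 = 49
A[2]^2 = 8^2 = 64
A[3]^2 = 2^2 = 4
Sum = 100 + 49 + 64 + 4 = 217

217


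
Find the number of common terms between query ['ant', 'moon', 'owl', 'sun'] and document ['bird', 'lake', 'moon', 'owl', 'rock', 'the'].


Query terms: ['ant', 'moon', 'owl', 'sun']
Document terms: ['bird', 'lake', 'moon', 'owl', 'rock', 'the']
Common terms: ['moon', 'owl']
Overlap count = 2

2


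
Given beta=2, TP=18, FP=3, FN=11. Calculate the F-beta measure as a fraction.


P = TP/(TP+FP) = 18/21 = 6/7
R = TP/(TP+FN) = 18/29 = 18/29
beta^2 = 2^2 = 4
(1 + beta^2) = 5
Numerator = (1+beta^2)*P*R = 540/203
Denominator = beta^2*P + R = 24/7 + 18/29 = 822/203
F_beta = 90/137

90/137


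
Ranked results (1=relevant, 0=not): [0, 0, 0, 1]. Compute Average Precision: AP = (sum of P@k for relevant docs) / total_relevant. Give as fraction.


Computing P@k for each relevant position:
Position 1: not relevant
Position 2: not relevant
Position 3: not relevant
Position 4: relevant, P@4 = 1/4 = 1/4
Sum of P@k = 1/4 = 1/4
AP = 1/4 / 1 = 1/4

1/4


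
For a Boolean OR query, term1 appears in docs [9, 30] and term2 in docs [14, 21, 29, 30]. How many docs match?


Boolean OR: find union of posting lists
term1 docs: [9, 30]
term2 docs: [14, 21, 29, 30]
Union: [9, 14, 21, 29, 30]
|union| = 5

5


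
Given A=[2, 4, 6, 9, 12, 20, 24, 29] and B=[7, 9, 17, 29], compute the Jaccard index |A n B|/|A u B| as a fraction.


A intersect B = [9, 29]
|A intersect B| = 2
A union B = [2, 4, 6, 7, 9, 12, 17, 20, 24, 29]
|A union B| = 10
Jaccard = 2/10 = 1/5

1/5


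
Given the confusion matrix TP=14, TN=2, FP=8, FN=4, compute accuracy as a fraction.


Accuracy = (TP + TN) / (TP + TN + FP + FN)
TP + TN = 14 + 2 = 16
Total = 14 + 2 + 8 + 4 = 28
Accuracy = 16 / 28 = 4/7

4/7


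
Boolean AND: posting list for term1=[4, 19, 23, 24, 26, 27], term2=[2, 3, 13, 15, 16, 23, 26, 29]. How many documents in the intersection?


Boolean AND: find intersection of posting lists
term1 docs: [4, 19, 23, 24, 26, 27]
term2 docs: [2, 3, 13, 15, 16, 23, 26, 29]
Intersection: [23, 26]
|intersection| = 2

2


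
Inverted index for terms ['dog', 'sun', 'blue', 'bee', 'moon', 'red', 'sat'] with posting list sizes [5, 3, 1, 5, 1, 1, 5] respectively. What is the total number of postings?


Summing posting list sizes:
'dog': 5 postings
'sun': 3 postings
'blue': 1 postings
'bee': 5 postings
'moon': 1 postings
'red': 1 postings
'sat': 5 postings
Total = 5 + 3 + 1 + 5 + 1 + 1 + 5 = 21

21


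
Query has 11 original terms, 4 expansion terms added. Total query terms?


Original terms: 11
Expansion terms: 4
Total = 11 + 4 = 15

15


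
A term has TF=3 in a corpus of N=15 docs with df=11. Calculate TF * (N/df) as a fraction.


TF * (N/df)
= 3 * (15/11)
= 3 * 15/11
= 45/11

45/11


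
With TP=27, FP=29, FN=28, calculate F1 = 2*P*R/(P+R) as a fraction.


F1 = 2 * P * R / (P + R)
P = TP/(TP+FP) = 27/56 = 27/56
R = TP/(TP+FN) = 27/55 = 27/55
2 * P * R = 2 * 27/56 * 27/55 = 729/1540
P + R = 27/56 + 27/55 = 2997/3080
F1 = 729/1540 / 2997/3080 = 18/37

18/37


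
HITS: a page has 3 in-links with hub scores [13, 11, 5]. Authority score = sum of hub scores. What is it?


Authority = sum of hub scores of in-linkers
In-link 1: hub score = 13
In-link 2: hub score = 11
In-link 3: hub score = 5
Authority = 13 + 11 + 5 = 29

29


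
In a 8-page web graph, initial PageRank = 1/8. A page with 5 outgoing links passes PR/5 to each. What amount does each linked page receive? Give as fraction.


Initial PR = 1/8 = 1/8
Outlinks = 5
Contribution per link = PR / outlinks
= 1/8 / 5
= 1/40

1/40


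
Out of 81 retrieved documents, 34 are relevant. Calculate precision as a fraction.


Precision = relevant_retrieved / total_retrieved
= 34 / 81
= 34 / (34 + 47)
= 34/81

34/81


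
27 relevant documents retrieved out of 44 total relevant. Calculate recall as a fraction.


Recall = retrieved_relevant / total_relevant
= 27 / 44
= 27 / (27 + 17)
= 27/44

27/44


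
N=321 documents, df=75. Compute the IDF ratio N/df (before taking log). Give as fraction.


IDF ratio = N / df
= 321 / 75
= 107/25

107/25


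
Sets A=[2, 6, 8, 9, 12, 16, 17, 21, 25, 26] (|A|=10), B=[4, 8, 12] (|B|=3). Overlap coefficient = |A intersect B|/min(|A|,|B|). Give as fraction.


A intersect B = [8, 12]
|A intersect B| = 2
min(|A|, |B|) = min(10, 3) = 3
Overlap = 2 / 3 = 2/3

2/3


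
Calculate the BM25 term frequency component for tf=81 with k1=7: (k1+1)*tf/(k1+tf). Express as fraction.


BM25 TF component = (k1+1)*tf / (k1+tf)
k1 = 7, tf = 81
Numerator = (7+1)*81 = 648
Denominator = 7 + 81 = 88
= 648/88 = 81/11

81/11


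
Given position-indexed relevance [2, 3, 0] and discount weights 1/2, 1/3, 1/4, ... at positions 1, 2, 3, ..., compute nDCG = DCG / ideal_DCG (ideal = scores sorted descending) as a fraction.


Position discount weights w_i = 1/(i+1) for i=1..3:
Weights = [1/2, 1/3, 1/4]
Actual relevance: [2, 3, 0]
DCG = 2/2 + 3/3 + 0/4 = 2
Ideal relevance (sorted desc): [3, 2, 0]
Ideal DCG = 3/2 + 2/3 + 0/4 = 13/6
nDCG = DCG / ideal_DCG = 2 / 13/6 = 12/13

12/13
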